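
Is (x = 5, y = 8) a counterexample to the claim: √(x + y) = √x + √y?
Yes

Substituting x = 5, y = 8:
LHS = √(5 + 8) = √(13) ≈ 3.606
RHS = √5 + √8 = √(5) + 2·√(2) ≈ 5.064

Since LHS ≠ RHS, this pair disproves the claim.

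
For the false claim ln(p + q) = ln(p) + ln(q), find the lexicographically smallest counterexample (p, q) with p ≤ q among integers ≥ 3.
Substituting (3, 3) into the claim:
LHS = ln(3 + 3) = ln(6) ≈ 1.792
RHS = ln(3) + ln(3) = 2·ln(3) ≈ 2.197

Since LHS ≠ RHS, this pair disproves the claim, and no lexicographically smaller pair (p ≤ q, integers ≥ 3) does.

For instance (8, 8) is also a counterexample (LHS = ln(16) ≈ 2.773, RHS = 2·ln(8) ≈ 4.159), but it's lexicographically larger.

Answer: (p, q) = (3, 3)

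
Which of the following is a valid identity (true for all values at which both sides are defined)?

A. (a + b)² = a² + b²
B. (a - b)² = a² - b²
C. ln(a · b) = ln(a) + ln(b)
A: fails at (6, 7) — LHS = 169, RHS = 85.
B: fails at (3, 4) — LHS = 1, RHS = -7.
C: holds — e.g. at (5, 8), both sides equal ln(40) ≈ 3.689.

Answer: C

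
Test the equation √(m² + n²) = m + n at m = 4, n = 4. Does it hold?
Fails

Substituting m = 4, n = 4:

LHS = √(4² + 4²) = 4·√(2) ≈ 5.657
RHS = 4 + 4 = 8

LHS ≠ RHS, so the equation does not hold at this point.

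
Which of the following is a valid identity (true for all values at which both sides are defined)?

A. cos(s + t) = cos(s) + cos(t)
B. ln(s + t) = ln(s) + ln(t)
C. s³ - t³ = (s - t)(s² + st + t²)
A: fails at (5, 5) — LHS = cos(10) ≈ -0.8391, RHS = 2·cos(5) ≈ 0.5673.
B: fails at (1, 5) — LHS = ln(6) ≈ 1.792, RHS = ln(5) ≈ 1.609.
C: holds — e.g. at (3, 3), both sides equal 0.

Answer: C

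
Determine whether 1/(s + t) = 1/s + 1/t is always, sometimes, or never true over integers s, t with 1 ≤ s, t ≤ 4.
The claim fails for every pair in the range. For instance at (s, t) = (4, 1): LHS = 1/5, RHS = 5/4.

Answer: Never true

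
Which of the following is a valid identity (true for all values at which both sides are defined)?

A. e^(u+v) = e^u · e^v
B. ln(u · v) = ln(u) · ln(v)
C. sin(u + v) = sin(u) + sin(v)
A: holds — e.g. at (1, 3), both sides equal e^4 ≈ 54.6.
B: fails at (4, 4) — LHS = ln(16) ≈ 2.773, RHS = ln(4)² ≈ 1.922.
C: fails at (1, 5) — LHS = sin(6) ≈ -0.2794, RHS = sin(5) + sin(1) ≈ -0.1175.

Answer: A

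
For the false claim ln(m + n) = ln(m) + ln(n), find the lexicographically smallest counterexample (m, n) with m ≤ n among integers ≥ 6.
(m, n) = (6, 6)

Substituting (6, 6) into the claim:
LHS = ln(6 + 6) = ln(12) ≈ 2.485
RHS = ln(6) + ln(6) = 2·ln(6) ≈ 3.584

Since LHS ≠ RHS, this pair disproves the claim, and no lexicographically smaller pair (m ≤ n, integers ≥ 6) does.

For instance (9, 12) is also a counterexample (LHS = ln(21) ≈ 3.045, RHS = ln(9) + ln(12) ≈ 4.682), but it's lexicographically larger.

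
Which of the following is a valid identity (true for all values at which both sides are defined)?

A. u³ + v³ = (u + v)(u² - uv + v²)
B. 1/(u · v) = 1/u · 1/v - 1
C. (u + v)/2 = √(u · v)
A

A: holds — e.g. at (1, 4), both sides equal 65.
B: fails at (2, 2) — LHS = 1/4, RHS = -3/4.
C: fails at (1, 3) — LHS = 2, RHS = √(3) ≈ 1.732.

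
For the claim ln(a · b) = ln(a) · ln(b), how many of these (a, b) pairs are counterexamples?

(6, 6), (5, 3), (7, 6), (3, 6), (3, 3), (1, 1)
5

Testing each pair:
(6, 6): LHS = ln(36) ≈ 3.584, RHS = ln(6)² ≈ 3.21 → counterexample
(5, 3): LHS = ln(15) ≈ 2.708, RHS = ln(3)·ln(5) ≈ 1.768 → counterexample
(7, 6): LHS = ln(42) ≈ 3.738, RHS = ln(6)·ln(7) ≈ 3.487 → counterexample
(3, 6): LHS = ln(18) ≈ 2.89, RHS = ln(3)·ln(6) ≈ 1.968 → counterexample
(3, 3): LHS = ln(9) ≈ 2.197, RHS = ln(3)² ≈ 1.207 → counterexample
(1, 1): LHS = 0, RHS = 0 → satisfies claim

That makes 5 counterexamples.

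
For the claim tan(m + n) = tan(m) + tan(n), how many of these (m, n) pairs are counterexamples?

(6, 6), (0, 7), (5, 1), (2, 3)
Testing each pair:
(6, 6): LHS = tan(12) ≈ -0.6359, RHS = 2·tan(6) ≈ -0.582 → counterexample
(0, 7): LHS = tan(7) ≈ 0.8714, RHS = tan(7) ≈ 0.8714 → satisfies claim
(5, 1): LHS = tan(6) ≈ -0.291, RHS = tan(5) + tan(1) ≈ -1.823 → counterexample
(2, 3): LHS = tan(5) ≈ -3.381, RHS = tan(2) + tan(3) ≈ -2.328 → counterexample

That makes 3 counterexamples.

Answer: 3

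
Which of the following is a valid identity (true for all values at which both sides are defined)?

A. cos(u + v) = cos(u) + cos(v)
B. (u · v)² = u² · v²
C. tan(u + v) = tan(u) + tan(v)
A: fails at (3, 4) — LHS = cos(7) ≈ 0.7539, RHS = cos(3) + cos(4) ≈ -1.644.
B: holds — e.g. at (3, 5), both sides equal 225.
C: fails at (1, 4) — LHS = tan(5) ≈ -3.381, RHS = tan(4) + tan(1) ≈ 2.715.

Answer: B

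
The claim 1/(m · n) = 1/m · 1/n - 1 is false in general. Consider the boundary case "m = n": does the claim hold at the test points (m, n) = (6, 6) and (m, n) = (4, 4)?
No, fails at both test points

At (6, 6): LHS = 1/36 ≠ RHS = -35/36
At (4, 4): LHS = 1/16 ≠ RHS = -15/16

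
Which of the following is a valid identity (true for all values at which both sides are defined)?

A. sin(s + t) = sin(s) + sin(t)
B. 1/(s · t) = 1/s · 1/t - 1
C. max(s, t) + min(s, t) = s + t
C

A: fails at (3, 7) — LHS = sin(10) ≈ -0.544, RHS = sin(3) + sin(7) ≈ 0.7981.
B: fails at (4, 5) — LHS = 1/20, RHS = -19/20.
C: holds — e.g. at (1, 2), both sides equal 3.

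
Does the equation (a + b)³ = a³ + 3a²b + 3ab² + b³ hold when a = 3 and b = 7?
Substituting a = 3, b = 7:

LHS = (3 + 7)³ = 1000
RHS = 3³ + 3·3²·7 + 3·3·7² + 7³ = 1000

LHS = RHS, so the equation holds at this point.

Answer: Holds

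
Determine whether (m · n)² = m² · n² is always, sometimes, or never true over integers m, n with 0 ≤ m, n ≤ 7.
Always true

The identity holds for every pair in the range. For instance at (m, n) = (2, 2): both sides equal 16.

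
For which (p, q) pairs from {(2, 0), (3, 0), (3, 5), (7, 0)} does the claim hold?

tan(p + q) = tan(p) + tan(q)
Testing each pair:
(2, 0): LHS = tan(2) ≈ -2.185, RHS = tan(2) ≈ -2.185 → holds
(3, 0): LHS = tan(3) ≈ -0.1425, RHS = tan(3) ≈ -0.1425 → holds
(3, 5): LHS = tan(8) ≈ -6.8, RHS = tan(5) + tan(3) ≈ -3.523 → fails
(7, 0): LHS = tan(7) ≈ 0.8714, RHS = tan(7) ≈ 0.8714 → holds

3 of 4 pairs satisfy the claim.

Answer: (2, 0), (3, 0), (7, 0)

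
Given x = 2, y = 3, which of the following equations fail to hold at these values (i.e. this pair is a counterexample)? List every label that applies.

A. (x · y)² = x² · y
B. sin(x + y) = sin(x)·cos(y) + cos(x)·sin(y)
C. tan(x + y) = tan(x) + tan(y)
A, C

Evaluating each claim at the given values:
A. LHS = 36, RHS = 12 → fails here (LHS ≠ RHS)
B. LHS = sin(5) ≈ -0.9589, RHS = sin(2)·cos(3) + sin(3)·cos(2) ≈ -0.9589 → holds here (LHS = RHS)
C. LHS = tan(5) ≈ -3.381, RHS = tan(2) + tan(3) ≈ -2.328 → fails here (LHS ≠ RHS)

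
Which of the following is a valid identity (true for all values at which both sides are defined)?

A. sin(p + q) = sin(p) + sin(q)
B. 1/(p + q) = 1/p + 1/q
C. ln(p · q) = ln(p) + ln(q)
C

A: fails at (2, 5) — LHS = sin(7) ≈ 0.657, RHS = sin(5) + sin(2) ≈ -0.04963.
B: fails at (4, 6) — LHS = 1/10, RHS = 5/12.
C: holds — e.g. at (3, 7), both sides equal ln(21) ≈ 3.045.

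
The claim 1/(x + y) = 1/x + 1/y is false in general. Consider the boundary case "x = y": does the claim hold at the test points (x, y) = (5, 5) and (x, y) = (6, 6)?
No, fails at both test points

At (5, 5): LHS = 1/10 ≠ RHS = 2/5
At (6, 6): LHS = 1/12 ≠ RHS = 1/3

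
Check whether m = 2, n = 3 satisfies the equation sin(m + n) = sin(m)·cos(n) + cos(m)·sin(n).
Holds

Substituting m = 2, n = 3:

LHS = sin(2 + 3) = sin(5) ≈ -0.9589
RHS = sin(2)·cos(3) + cos(2)·sin(3) = sin(2)·cos(3) + sin(3)·cos(2) ≈ -0.9589

LHS = RHS, so the equation holds at this point.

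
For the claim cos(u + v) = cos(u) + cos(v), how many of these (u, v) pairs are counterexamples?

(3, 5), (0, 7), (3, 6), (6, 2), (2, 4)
5

Testing each pair:
(3, 5): LHS = cos(8) ≈ -0.1455, RHS = cos(3) + cos(5) ≈ -0.7063 → counterexample
(0, 7): LHS = cos(7) ≈ 0.7539, RHS = cos(7) + 1 ≈ 1.754 → counterexample
(3, 6): LHS = cos(9) ≈ -0.9111, RHS = cos(3) + cos(6) ≈ -0.02982 → counterexample
(6, 2): LHS = cos(8) ≈ -0.1455, RHS = cos(2) + cos(6) ≈ 0.544 → counterexample
(2, 4): LHS = cos(6) ≈ 0.9602, RHS = cos(4) + cos(2) ≈ -1.07 → counterexample

That makes 5 counterexamples.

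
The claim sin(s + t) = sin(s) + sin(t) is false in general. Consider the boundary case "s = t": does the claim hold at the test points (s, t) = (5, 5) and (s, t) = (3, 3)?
No, fails at both test points

At (5, 5): LHS = sin(10) ≈ -0.544 ≠ RHS = 2·sin(5) ≈ -1.918
At (3, 3): LHS = sin(6) ≈ -0.2794 ≠ RHS = 2·sin(3) ≈ 0.2822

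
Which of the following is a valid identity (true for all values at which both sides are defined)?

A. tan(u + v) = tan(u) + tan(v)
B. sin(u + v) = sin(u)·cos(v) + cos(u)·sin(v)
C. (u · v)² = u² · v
A: fails at (3, 7) — LHS = tan(10) ≈ 0.6484, RHS = tan(3) + tan(7) ≈ 0.7289.
B: holds — e.g. at (2, 3), both sides equal sin(5) ≈ -0.9589.
C: fails at (4, 6) — LHS = 576, RHS = 96.

Answer: B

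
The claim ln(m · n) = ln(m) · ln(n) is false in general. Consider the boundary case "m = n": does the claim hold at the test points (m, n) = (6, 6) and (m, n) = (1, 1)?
At (6, 6): LHS = ln(36) ≈ 3.584 ≠ RHS = ln(6)² ≈ 3.21
At (1, 1): LHS = 0, RHS = 0 → equal

Answer: Only at (1, 1)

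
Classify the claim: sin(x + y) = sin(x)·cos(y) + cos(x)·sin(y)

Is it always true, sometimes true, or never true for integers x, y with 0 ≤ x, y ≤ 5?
The identity holds for every pair in the range. For instance at (x, y) = (4, 5): both sides equal sin(9) ≈ 0.4121.

Answer: Always true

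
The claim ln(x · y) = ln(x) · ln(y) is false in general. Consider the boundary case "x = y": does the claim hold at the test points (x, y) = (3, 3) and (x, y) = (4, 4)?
At (3, 3): LHS = ln(9) ≈ 2.197 ≠ RHS = ln(3)² ≈ 1.207
At (4, 4): LHS = ln(16) ≈ 2.773 ≠ RHS = ln(4)² ≈ 1.922

Answer: No, fails at both test points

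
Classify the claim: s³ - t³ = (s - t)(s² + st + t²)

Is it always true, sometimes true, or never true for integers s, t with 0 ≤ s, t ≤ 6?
Always true

The identity holds for every pair in the range. For instance at (s, t) = (5, 2): both sides equal 117.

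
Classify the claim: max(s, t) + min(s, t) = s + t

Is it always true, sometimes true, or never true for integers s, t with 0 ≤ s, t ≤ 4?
Always true

The identity holds for every pair in the range. For instance at (s, t) = (1, 2): both sides equal 3.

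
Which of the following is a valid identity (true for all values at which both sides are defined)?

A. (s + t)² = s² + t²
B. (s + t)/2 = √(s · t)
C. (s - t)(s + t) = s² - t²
A: fails at (3, 7) — LHS = 100, RHS = 58.
B: fails at (5, 8) — LHS = 13/2, RHS = 2·√(10) ≈ 6.325.
C: holds — e.g. at (2, 7), both sides equal -45.

Answer: C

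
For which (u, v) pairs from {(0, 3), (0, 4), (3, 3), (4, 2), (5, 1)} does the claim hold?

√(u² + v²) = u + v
(0, 3), (0, 4)

Testing each pair:
(0, 3): LHS = 3, RHS = 3 → holds
(0, 4): LHS = 4, RHS = 4 → holds
(3, 3): LHS = 3·√(2) ≈ 4.243, RHS = 6 → fails
(4, 2): LHS = 2·√(5) ≈ 4.472, RHS = 6 → fails
(5, 1): LHS = √(26) ≈ 5.099, RHS = 6 → fails

2 of 5 pairs satisfy the claim.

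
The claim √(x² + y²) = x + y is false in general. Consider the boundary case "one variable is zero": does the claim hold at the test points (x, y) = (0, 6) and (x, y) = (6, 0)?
Yes, holds at both test points

At (0, 6): LHS = 6, RHS = 6 → equal
At (6, 0): LHS = 6, RHS = 6 → equal

So the claim does hold at both of these boundary points, even though it is not an identity.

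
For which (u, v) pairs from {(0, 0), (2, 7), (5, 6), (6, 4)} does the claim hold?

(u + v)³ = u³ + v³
(0, 0)

Testing each pair:
(0, 0): LHS = 0, RHS = 0 → holds
(2, 7): LHS = 729, RHS = 351 → fails
(5, 6): LHS = 1331, RHS = 341 → fails
(6, 4): LHS = 1000, RHS = 280 → fails

1 of 4 pairs satisfies the claim.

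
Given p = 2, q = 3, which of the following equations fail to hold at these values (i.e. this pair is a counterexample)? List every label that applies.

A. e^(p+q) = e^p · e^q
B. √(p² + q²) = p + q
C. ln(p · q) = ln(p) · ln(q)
Evaluating each claim at the given values:
A. LHS = e^5 ≈ 148.4, RHS = e^5 ≈ 148.4 → holds here (LHS = RHS)
B. LHS = √(13) ≈ 3.606, RHS = 5 → fails here (LHS ≠ RHS)
C. LHS = ln(6) ≈ 1.792, RHS = ln(2)·ln(3) ≈ 0.7615 → fails here (LHS ≠ RHS)

Answer: B, C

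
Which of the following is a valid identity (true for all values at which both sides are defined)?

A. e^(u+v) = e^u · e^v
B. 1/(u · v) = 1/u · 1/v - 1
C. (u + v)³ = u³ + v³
A: holds — e.g. at (6, 7), both sides equal e^13 ≈ 442413.4.
B: fails at (1, 5) — LHS = 1/5, RHS = -4/5.
C: fails at (3, 4) — LHS = 343, RHS = 91.

Answer: A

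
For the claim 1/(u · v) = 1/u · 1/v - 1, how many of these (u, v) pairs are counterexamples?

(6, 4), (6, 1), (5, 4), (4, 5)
4

Testing each pair:
(6, 4): LHS = 1/24, RHS = -23/24 → counterexample
(6, 1): LHS = 1/6, RHS = -5/6 → counterexample
(5, 4): LHS = 1/20, RHS = -19/20 → counterexample
(4, 5): LHS = 1/20, RHS = -19/20 → counterexample

That makes 4 counterexamples.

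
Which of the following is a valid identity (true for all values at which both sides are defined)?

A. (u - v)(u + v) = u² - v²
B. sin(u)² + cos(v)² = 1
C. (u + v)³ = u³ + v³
A

A: holds — e.g. at (4, 4), both sides equal 0.
B: fails at (2, 4) — LHS = cos(4)² + sin(2)² ≈ 1.254, RHS = 1.
C: fails at (2, 7) — LHS = 729, RHS = 351.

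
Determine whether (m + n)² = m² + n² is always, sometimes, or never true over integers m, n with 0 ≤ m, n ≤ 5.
Sometimes true

It holds at (m, n) = (0, 3) (both sides equal 9), but fails at (m, n) = (2, 4) (LHS = 36, RHS = 20).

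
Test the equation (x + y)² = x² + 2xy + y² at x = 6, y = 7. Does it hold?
Substituting x = 6, y = 7:

LHS = (6 + 7)² = 169
RHS = 6² + 2·6·7 + 7² = 169

LHS = RHS, so the equation holds at this point.

Answer: Holds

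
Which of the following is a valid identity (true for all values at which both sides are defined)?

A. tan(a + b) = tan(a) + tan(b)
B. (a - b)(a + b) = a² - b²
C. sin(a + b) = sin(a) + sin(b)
A: fails at (1, 3) — LHS = tan(4) ≈ 1.158, RHS = tan(3) + tan(1) ≈ 1.415.
B: holds — e.g. at (1, 5), both sides equal -24.
C: fails at (2, 2) — LHS = sin(4) ≈ -0.7568, RHS = 2·sin(2) ≈ 1.819.

Answer: B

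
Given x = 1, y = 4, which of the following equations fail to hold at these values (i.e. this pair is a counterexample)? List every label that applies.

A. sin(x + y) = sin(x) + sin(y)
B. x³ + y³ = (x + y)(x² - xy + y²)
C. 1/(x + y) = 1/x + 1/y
Evaluating each claim at the given values:
A. LHS = sin(5) ≈ -0.9589, RHS = sin(4) + sin(1) ≈ 0.08467 → fails here (LHS ≠ RHS)
B. LHS = 65, RHS = 65 → holds here (LHS = RHS)
C. LHS = 1/5, RHS = 5/4 → fails here (LHS ≠ RHS)

Answer: A, C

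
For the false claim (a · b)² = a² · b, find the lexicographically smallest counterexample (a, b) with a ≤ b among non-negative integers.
Substituting (1, 2) into the claim:
LHS = (1 · 2)² = 4
RHS = 1² · 2 = 2

Since LHS ≠ RHS, this pair disproves the claim, and no lexicographically smaller pair (a ≤ b, non-negative integers) does.

For instance (6, 6) is also a counterexample (LHS = 1296, RHS = 216), but it's lexicographically larger.

Answer: (a, b) = (1, 2)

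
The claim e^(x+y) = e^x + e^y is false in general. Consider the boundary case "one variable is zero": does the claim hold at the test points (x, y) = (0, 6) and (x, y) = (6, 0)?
At (0, 6): LHS = e^6 ≈ 403.4 ≠ RHS = 1 + e^6 ≈ 404.4
At (6, 0): LHS = e^6 ≈ 403.4 ≠ RHS = 1 + e^6 ≈ 404.4

Answer: No, fails at both test points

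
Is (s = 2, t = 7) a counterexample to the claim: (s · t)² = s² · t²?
No

Substituting s = 2, t = 7:
LHS = (2 · 7)² = 196
RHS = 2² · 7² = 196

The sides agree, so this pair does not disprove the claim.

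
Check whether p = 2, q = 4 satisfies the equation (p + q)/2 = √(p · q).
Substituting p = 2, q = 4:

LHS = (2 + 4)/2 = 3
RHS = √(2 · 4) = 2·√(2) ≈ 2.828

LHS ≠ RHS, so the equation does not hold at this point.

Answer: Fails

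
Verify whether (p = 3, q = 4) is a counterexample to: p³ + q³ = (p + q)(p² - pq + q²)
Substituting p = 3, q = 4:
LHS = 3³ + 4³ = 91
RHS = (3 + 4)(3² - 3·4 + 4²) = 91

The sides agree, so this pair does not disprove the claim.

Answer: No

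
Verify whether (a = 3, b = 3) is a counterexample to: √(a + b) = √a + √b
Yes

Substituting a = 3, b = 3:
LHS = √(3 + 3) = √(6) ≈ 2.449
RHS = √3 + √3 = 2·√(3) ≈ 3.464

Since LHS ≠ RHS, this pair disproves the claim.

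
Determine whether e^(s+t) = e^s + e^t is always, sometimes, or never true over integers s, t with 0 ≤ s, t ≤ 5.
The claim fails for every pair in the range. For instance at (s, t) = (0, 0): LHS = 1, RHS = 2.

Answer: Never true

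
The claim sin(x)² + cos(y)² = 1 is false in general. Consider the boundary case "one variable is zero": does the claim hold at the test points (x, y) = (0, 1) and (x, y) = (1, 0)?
At (0, 1): LHS = cos(1)² ≈ 0.2919 ≠ RHS = 1
At (1, 0): LHS = sin(1)² + 1 ≈ 1.708 ≠ RHS = 1

Answer: No, fails at both test points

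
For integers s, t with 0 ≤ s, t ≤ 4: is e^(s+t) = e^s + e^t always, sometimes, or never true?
Never true

The claim fails for every pair in the range. For instance at (s, t) = (3, 0): LHS = e^3 ≈ 20.09, RHS = 1 + e^3 ≈ 21.09.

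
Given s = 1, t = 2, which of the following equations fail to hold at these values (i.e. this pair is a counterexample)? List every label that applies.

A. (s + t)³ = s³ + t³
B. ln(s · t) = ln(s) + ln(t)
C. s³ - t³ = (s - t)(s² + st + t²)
Evaluating each claim at the given values:
A. LHS = 27, RHS = 9 → fails here (LHS ≠ RHS)
B. LHS = ln(2) ≈ 0.6931, RHS = ln(2) ≈ 0.6931 → holds here (LHS = RHS)
C. LHS = -7, RHS = -7 → holds here (LHS = RHS)

Answer: A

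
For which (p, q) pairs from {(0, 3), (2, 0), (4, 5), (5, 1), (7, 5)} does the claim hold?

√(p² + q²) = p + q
(0, 3), (2, 0)

Testing each pair:
(0, 3): LHS = 3, RHS = 3 → holds
(2, 0): LHS = 2, RHS = 2 → holds
(4, 5): LHS = √(41) ≈ 6.403, RHS = 9 → fails
(5, 1): LHS = √(26) ≈ 5.099, RHS = 6 → fails
(7, 5): LHS = √(74) ≈ 8.602, RHS = 12 → fails

2 of 5 pairs satisfy the claim.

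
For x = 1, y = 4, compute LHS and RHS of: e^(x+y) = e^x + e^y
LHS = e^(1+4) = e^5 ≈ 148.4
RHS = e^1 + e^4 = e + e^4 ≈ 57.32

LHS ≠ RHS (they differ by about 91.1), so the equation does not hold here.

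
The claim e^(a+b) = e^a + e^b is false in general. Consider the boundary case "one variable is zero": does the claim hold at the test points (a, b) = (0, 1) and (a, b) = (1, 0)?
At (0, 1): LHS = e ≈ 2.718 ≠ RHS = 1 + e ≈ 3.718
At (1, 0): LHS = e ≈ 2.718 ≠ RHS = 1 + e ≈ 3.718

Answer: No, fails at both test points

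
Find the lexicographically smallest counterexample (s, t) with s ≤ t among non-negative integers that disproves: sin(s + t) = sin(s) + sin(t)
(s, t) = (1, 1)

At (0, 2): both sides equal sin(2) ≈ 0.9093, so it holds there.

Substituting (1, 1) into the claim:
LHS = sin(1 + 1) = sin(2) ≈ 0.9093
RHS = sin(1) + sin(1) = 2·sin(1) ≈ 1.683

Since LHS ≠ RHS, this pair disproves the claim, and no lexicographically smaller pair (s ≤ t, non-negative integers) does.

For instance (3, 7) is also a counterexample (LHS = sin(10) ≈ -0.544, RHS = sin(3) + sin(7) ≈ 0.7981), but it's lexicographically larger.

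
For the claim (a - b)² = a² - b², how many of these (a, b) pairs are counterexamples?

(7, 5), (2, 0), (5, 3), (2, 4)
3

Testing each pair:
(7, 5): LHS = 4, RHS = 24 → counterexample
(2, 0): LHS = 4, RHS = 4 → satisfies claim
(5, 3): LHS = 4, RHS = 16 → counterexample
(2, 4): LHS = 4, RHS = -12 → counterexample

That makes 3 counterexamples.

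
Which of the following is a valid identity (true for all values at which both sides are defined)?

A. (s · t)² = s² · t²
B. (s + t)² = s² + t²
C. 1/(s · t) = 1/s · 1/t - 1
A

A: holds — e.g. at (2, 3), both sides equal 36.
B: fails at (2, 4) — LHS = 36, RHS = 20.
C: fails at (3, 3) — LHS = 1/9, RHS = -8/9.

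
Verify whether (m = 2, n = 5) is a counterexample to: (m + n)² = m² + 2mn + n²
No

Substituting m = 2, n = 5:
LHS = (2 + 5)² = 49
RHS = 2² + 2·2·5 + 5² = 49

The sides agree, so this pair does not disprove the claim.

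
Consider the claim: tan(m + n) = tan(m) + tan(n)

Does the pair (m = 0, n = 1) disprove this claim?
Substituting m = 0, n = 1:
LHS = tan(0 + 1) = tan(1) ≈ 1.557
RHS = tan(0) + tan(1) = tan(1) ≈ 1.557

The sides agree, so this pair does not disprove the claim.

Answer: No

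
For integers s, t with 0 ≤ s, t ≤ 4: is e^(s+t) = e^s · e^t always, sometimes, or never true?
Always true

The identity holds for every pair in the range. For instance at (s, t) = (4, 4): both sides equal e^8 ≈ 2981.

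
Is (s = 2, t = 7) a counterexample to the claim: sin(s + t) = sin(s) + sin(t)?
Substituting s = 2, t = 7:
LHS = sin(2 + 7) = sin(9) ≈ 0.4121
RHS = sin(2) + sin(7) ≈ 1.566

Since LHS ≠ RHS, this pair disproves the claim.

Answer: Yes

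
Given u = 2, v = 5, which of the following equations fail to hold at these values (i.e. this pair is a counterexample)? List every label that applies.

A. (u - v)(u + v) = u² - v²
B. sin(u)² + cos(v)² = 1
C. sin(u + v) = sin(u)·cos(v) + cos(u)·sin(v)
Evaluating each claim at the given values:
A. LHS = -21, RHS = -21 → holds here (LHS = RHS)
B. LHS = cos(5)² + sin(2)² ≈ 0.9073, RHS = 1 → fails here (LHS ≠ RHS)
C. LHS = sin(7) ≈ 0.657, RHS = sin(2)·cos(5) + sin(5)·cos(2) ≈ 0.657 → holds here (LHS = RHS)

Answer: B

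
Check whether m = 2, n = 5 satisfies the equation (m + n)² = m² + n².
Substituting m = 2, n = 5:

LHS = (2 + 5)² = 49
RHS = 2² + 5² = 29

LHS ≠ RHS, so the equation does not hold at this point.

Answer: Fails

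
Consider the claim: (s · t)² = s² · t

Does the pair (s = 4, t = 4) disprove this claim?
Yes

Substituting s = 4, t = 4:
LHS = (4 · 4)² = 256
RHS = 4² · 4 = 64

Since LHS ≠ RHS, this pair disproves the claim.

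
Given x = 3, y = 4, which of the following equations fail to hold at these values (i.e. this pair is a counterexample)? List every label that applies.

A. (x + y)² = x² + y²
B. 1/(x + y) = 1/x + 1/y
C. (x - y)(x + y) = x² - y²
Evaluating each claim at the given values:
A. LHS = 49, RHS = 25 → fails here (LHS ≠ RHS)
B. LHS = 1/7, RHS = 7/12 → fails here (LHS ≠ RHS)
C. LHS = -7, RHS = -7 → holds here (LHS = RHS)

Answer: A, B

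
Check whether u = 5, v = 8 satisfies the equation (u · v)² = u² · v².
Holds

Substituting u = 5, v = 8:

LHS = (5 · 8)² = 1600
RHS = 5² · 8² = 1600

LHS = RHS, so the equation holds at this point.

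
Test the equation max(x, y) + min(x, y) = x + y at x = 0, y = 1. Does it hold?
Substituting x = 0, y = 1:

LHS = max(0, 1) + min(0, 1) = 1
RHS = 0 + 1 = 1

LHS = RHS, so the equation holds at this point.

Answer: Holds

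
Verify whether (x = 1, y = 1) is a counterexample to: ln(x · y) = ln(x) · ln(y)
Substituting x = 1, y = 1:
LHS = ln(1 · 1) = 0
RHS = ln(1) · ln(1) = 0

The sides agree, so this pair does not disprove the claim.

Answer: No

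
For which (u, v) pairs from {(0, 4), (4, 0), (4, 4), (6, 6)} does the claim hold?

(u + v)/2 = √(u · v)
(4, 4), (6, 6)

Testing each pair:
(0, 4): LHS = 2, RHS = 0 → fails
(4, 0): LHS = 2, RHS = 0 → fails
(4, 4): LHS = 4, RHS = 4 → holds
(6, 6): LHS = 6, RHS = 6 → holds

2 of 4 pairs satisfy the claim.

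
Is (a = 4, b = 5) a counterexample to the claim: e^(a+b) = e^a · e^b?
Substituting a = 4, b = 5:
LHS = e^(4+5) = e^9 ≈ 8103
RHS = e^4 · e^5 = e^9 ≈ 8103

The sides agree, so this pair does not disprove the claim.

Answer: No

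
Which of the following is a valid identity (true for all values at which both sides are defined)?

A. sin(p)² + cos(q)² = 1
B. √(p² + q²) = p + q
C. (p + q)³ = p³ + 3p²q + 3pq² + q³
A: fails at (0, 1) — LHS = cos(1)² ≈ 0.2919, RHS = 1.
B: fails at (4, 4) — LHS = 4·√(2) ≈ 5.657, RHS = 8.
C: holds — e.g. at (4, 6), both sides equal 1000.

Answer: C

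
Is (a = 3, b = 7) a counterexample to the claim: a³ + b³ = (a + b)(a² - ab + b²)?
No

Substituting a = 3, b = 7:
LHS = 3³ + 7³ = 370
RHS = (3 + 7)(3² - 3·7 + 7²) = 370

The sides agree, so this pair does not disprove the claim.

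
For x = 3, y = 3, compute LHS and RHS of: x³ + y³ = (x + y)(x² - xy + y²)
LHS = 3³ + 3³ = 54
RHS = (3 + 3)(3² - 3·3 + 3²) = 54

LHS = RHS: the two sides agree.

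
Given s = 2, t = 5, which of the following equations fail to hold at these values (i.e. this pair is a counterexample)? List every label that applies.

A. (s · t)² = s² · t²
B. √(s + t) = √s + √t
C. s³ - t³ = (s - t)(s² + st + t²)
B

Evaluating each claim at the given values:
A. LHS = 100, RHS = 100 → holds here (LHS = RHS)
B. LHS = √(7) ≈ 2.646, RHS = √(2) + √(5) ≈ 3.65 → fails here (LHS ≠ RHS)
C. LHS = -117, RHS = -117 → holds here (LHS = RHS)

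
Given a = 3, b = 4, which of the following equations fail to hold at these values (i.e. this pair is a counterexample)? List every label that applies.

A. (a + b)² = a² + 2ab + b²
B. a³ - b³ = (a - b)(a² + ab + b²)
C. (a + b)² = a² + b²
Evaluating each claim at the given values:
A. LHS = 49, RHS = 49 → holds here (LHS = RHS)
B. LHS = -37, RHS = -37 → holds here (LHS = RHS)
C. LHS = 49, RHS = 25 → fails here (LHS ≠ RHS)

Answer: C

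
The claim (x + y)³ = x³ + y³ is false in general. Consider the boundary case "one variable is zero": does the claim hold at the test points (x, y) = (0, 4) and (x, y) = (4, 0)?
At (0, 4): LHS = 64, RHS = 64 → equal
At (4, 0): LHS = 64, RHS = 64 → equal

So the claim does hold at both of these boundary points, even though it is not an identity.

Answer: Yes, holds at both test points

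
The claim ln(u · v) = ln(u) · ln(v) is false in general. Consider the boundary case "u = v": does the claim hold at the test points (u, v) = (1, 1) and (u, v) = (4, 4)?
Only at (1, 1)

At (1, 1): LHS = 0, RHS = 0 → equal
At (4, 4): LHS = ln(16) ≈ 2.773 ≠ RHS = ln(4)² ≈ 1.922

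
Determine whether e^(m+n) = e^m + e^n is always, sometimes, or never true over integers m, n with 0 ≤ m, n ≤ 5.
The claim fails for every pair in the range. For instance at (m, n) = (5, 1): LHS = e^6 ≈ 403.4, RHS = e + e^5 ≈ 151.1.

Answer: Never true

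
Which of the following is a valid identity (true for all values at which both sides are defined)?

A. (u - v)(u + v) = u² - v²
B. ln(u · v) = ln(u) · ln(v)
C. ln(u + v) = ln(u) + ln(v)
A

A: holds — e.g. at (3, 3), both sides equal 0.
B: fails at (3, 7) — LHS = ln(21) ≈ 3.045, RHS = ln(3)·ln(7) ≈ 2.138.
C: fails at (3, 4) — LHS = ln(7) ≈ 1.946, RHS = ln(3) + ln(4) ≈ 2.485.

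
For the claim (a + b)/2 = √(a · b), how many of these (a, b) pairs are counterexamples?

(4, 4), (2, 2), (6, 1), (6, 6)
1

Testing each pair:
(4, 4): LHS = 4, RHS = 4 → satisfies claim
(2, 2): LHS = 2, RHS = 2 → satisfies claim
(6, 1): LHS = 7/2, RHS = √(6) ≈ 2.449 → counterexample
(6, 6): LHS = 6, RHS = 6 → satisfies claim

That makes 1 counterexample.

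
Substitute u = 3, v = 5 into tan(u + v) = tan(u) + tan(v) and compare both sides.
LHS = tan(3 + 5) = tan(8) ≈ -6.8
RHS = tan(3) + tan(5) ≈ -3.523

LHS ≠ RHS (they differ by about 3.277), so the equation does not hold here.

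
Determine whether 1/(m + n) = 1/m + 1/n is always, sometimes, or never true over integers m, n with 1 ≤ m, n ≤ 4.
The claim fails for every pair in the range. For instance at (m, n) = (1, 1): LHS = 1/2, RHS = 2.

Answer: Never true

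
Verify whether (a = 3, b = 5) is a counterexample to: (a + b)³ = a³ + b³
Substituting a = 3, b = 5:
LHS = (3 + 5)³ = 512
RHS = 3³ + 5³ = 152

Since LHS ≠ RHS, this pair disproves the claim.

Answer: Yes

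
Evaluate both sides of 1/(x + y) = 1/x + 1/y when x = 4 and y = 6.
LHS = 1/(4 + 6) = 1/10
RHS = 1/4 + 1/6 = 5/12

LHS ≠ RHS, so the equation does not hold here.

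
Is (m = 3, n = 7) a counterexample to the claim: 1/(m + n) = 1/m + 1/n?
Yes

Substituting m = 3, n = 7:
LHS = 1/(3 + 7) = 1/10
RHS = 1/3 + 1/7 = 10/21

Since LHS ≠ RHS, this pair disproves the claim.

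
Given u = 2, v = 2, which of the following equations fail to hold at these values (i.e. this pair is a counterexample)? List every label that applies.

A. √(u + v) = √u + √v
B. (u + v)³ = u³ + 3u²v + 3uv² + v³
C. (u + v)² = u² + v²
Evaluating each claim at the given values:
A. LHS = 2, RHS = 2·√(2) ≈ 2.828 → fails here (LHS ≠ RHS)
B. LHS = 64, RHS = 64 → holds here (LHS = RHS)
C. LHS = 16, RHS = 8 → fails here (LHS ≠ RHS)

Answer: A, C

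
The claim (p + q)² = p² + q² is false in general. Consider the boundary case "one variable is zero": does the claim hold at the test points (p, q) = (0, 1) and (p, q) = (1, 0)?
Yes, holds at both test points

At (0, 1): LHS = 1, RHS = 1 → equal
At (1, 0): LHS = 1, RHS = 1 → equal

So the claim does hold at both of these boundary points, even though it is not an identity.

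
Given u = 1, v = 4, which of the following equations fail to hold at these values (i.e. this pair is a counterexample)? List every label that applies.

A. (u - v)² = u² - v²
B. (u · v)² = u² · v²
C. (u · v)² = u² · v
Evaluating each claim at the given values:
A. LHS = 9, RHS = -15 → fails here (LHS ≠ RHS)
B. LHS = 16, RHS = 16 → holds here (LHS = RHS)
C. LHS = 16, RHS = 4 → fails here (LHS ≠ RHS)

Answer: A, C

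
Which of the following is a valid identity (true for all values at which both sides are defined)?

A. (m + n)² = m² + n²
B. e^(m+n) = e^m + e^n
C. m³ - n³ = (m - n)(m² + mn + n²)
A: fails at (2, 7) — LHS = 81, RHS = 53.
B: fails at (2, 5) — LHS = e^7 ≈ 1097, RHS = e^2 + e^5 ≈ 155.8.
C: holds — e.g. at (2, 3), both sides equal -19.

Answer: C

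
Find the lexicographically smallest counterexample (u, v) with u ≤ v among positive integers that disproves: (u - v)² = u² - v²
(u, v) = (1, 2)

Substituting (1, 2) into the claim:
LHS = (1 - 2)² = 1
RHS = 1² - 2² = -3

Since LHS ≠ RHS, this pair disproves the claim, and no lexicographically smaller pair (u ≤ v, positive integers) does.

For instance (5, 6) is also a counterexample (LHS = 1, RHS = -11), but it's lexicographically larger.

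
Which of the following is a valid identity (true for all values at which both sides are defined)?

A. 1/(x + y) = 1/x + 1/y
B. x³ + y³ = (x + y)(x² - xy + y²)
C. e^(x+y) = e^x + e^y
A: fails at (3, 7) — LHS = 1/10, RHS = 10/21.
B: holds — e.g. at (3, 3), both sides equal 54.
C: fails at (5, 8) — LHS = e^13 ≈ 442413.4, RHS = e^5 + e^8 ≈ 3129.

Answer: B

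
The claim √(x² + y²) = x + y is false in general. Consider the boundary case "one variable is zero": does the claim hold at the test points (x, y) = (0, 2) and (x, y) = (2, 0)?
At (0, 2): LHS = 2, RHS = 2 → equal
At (2, 0): LHS = 2, RHS = 2 → equal

So the claim does hold at both of these boundary points, even though it is not an identity.

Answer: Yes, holds at both test points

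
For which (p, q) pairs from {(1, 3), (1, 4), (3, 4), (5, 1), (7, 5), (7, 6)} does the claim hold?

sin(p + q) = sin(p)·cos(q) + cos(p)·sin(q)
Testing each pair:
(1, 3): LHS = sin(4) ≈ -0.7568, RHS = sin(1)·cos(3) + sin(3)·cos(1) ≈ -0.7568 → holds
(1, 4): LHS = sin(5) ≈ -0.9589, RHS = sin(1)·cos(4) + sin(4)·cos(1) ≈ -0.9589 → holds
(3, 4): LHS = sin(7) ≈ 0.657, RHS = sin(3)·cos(4) + sin(4)·cos(3) ≈ 0.657 → holds
(5, 1): LHS = sin(6) ≈ -0.2794, RHS = sin(5)·cos(1) + sin(1)·cos(5) ≈ -0.2794 → holds
(7, 5): LHS = sin(12) ≈ -0.5366, RHS = sin(5)·cos(7) + sin(7)·cos(5) ≈ -0.5366 → holds
(7, 6): LHS = sin(13) ≈ 0.4202, RHS = sin(6)·cos(7) + sin(7)·cos(6) ≈ 0.4202 → holds

Every pair satisfies the claim.

Answer: All pairs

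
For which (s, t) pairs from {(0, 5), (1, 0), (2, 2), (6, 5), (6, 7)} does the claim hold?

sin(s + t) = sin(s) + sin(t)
Testing each pair:
(0, 5): LHS = sin(5) ≈ -0.9589, RHS = sin(5) ≈ -0.9589 → holds
(1, 0): LHS = sin(1) ≈ 0.8415, RHS = sin(1) ≈ 0.8415 → holds
(2, 2): LHS = sin(4) ≈ -0.7568, RHS = 2·sin(2) ≈ 1.819 → fails
(6, 5): LHS = sin(11) ≈ -1, RHS = sin(5) + sin(6) ≈ -1.238 → fails
(6, 7): LHS = sin(13) ≈ 0.4202, RHS = sin(6) + sin(7) ≈ 0.3776 → fails

2 of 5 pairs satisfy the claim.

Answer: (0, 5), (1, 0)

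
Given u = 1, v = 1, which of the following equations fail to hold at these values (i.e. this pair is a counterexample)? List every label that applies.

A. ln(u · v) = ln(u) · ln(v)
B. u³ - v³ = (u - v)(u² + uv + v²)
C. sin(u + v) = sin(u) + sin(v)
Evaluating each claim at the given values:
A. LHS = 0, RHS = 0 → holds here (LHS = RHS)
B. LHS = 0, RHS = 0 → holds here (LHS = RHS)
C. LHS = sin(2) ≈ 0.9093, RHS = 2·sin(1) ≈ 1.683 → fails here (LHS ≠ RHS)

Answer: C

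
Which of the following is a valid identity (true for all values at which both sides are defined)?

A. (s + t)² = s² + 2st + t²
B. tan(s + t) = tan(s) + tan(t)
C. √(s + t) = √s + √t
A: holds — e.g. at (1, 4), both sides equal 25.
B: fails at (5, 8) — LHS = tan(13) ≈ 0.463, RHS = tan(8) + tan(5) ≈ -10.18.
C: fails at (3, 5) — LHS = 2·√(2) ≈ 2.828, RHS = √(3) + √(5) ≈ 3.968.

Answer: A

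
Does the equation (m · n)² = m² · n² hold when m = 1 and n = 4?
Holds

Substituting m = 1, n = 4:

LHS = (1 · 4)² = 16
RHS = 1² · 4² = 16

LHS = RHS, so the equation holds at this point.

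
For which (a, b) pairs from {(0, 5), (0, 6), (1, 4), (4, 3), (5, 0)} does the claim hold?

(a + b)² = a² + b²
(0, 5), (0, 6), (5, 0)

Testing each pair:
(0, 5): LHS = 25, RHS = 25 → holds
(0, 6): LHS = 36, RHS = 36 → holds
(1, 4): LHS = 25, RHS = 17 → fails
(4, 3): LHS = 49, RHS = 25 → fails
(5, 0): LHS = 25, RHS = 25 → holds

3 of 5 pairs satisfy the claim.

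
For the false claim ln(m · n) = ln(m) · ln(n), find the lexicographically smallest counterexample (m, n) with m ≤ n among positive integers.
Substituting (1, 2) into the claim:
LHS = ln(1 · 2) = ln(2) ≈ 0.6931
RHS = ln(1) · ln(2) = 0

Since LHS ≠ RHS, this pair disproves the claim, and no lexicographically smaller pair (m ≤ n, positive integers) does.

For instance (3, 6) is also a counterexample (LHS = ln(18) ≈ 2.89, RHS = ln(3)·ln(6) ≈ 1.968), but it's lexicographically larger.

Answer: (m, n) = (1, 2)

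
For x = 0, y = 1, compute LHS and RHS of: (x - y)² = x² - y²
LHS = (0 - 1)² = 1
RHS = 0² - 1² = -1

LHS ≠ RHS, so the equation does not hold here.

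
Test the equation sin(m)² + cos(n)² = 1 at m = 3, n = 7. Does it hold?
Fails

Substituting m = 3, n = 7:

LHS = sin(3)² + cos(7)² ≈ 0.5883
RHS = 1

LHS ≠ RHS, so the equation does not hold at this point.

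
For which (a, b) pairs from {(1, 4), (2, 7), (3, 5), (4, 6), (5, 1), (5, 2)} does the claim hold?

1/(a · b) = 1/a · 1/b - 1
None

Testing each pair:
(1, 4): LHS = 1/4, RHS = -3/4 → fails
(2, 7): LHS = 1/14, RHS = -13/14 → fails
(3, 5): LHS = 1/15, RHS = -14/15 → fails
(4, 6): LHS = 1/24, RHS = -23/24 → fails
(5, 1): LHS = 1/5, RHS = -4/5 → fails
(5, 2): LHS = 1/10, RHS = -9/10 → fails

No pair satisfies the claim.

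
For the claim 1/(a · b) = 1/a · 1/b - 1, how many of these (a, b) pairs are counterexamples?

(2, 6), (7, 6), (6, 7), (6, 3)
4

Testing each pair:
(2, 6): LHS = 1/12, RHS = -11/12 → counterexample
(7, 6): LHS = 1/42, RHS = -41/42 → counterexample
(6, 7): LHS = 1/42, RHS = -41/42 → counterexample
(6, 3): LHS = 1/18, RHS = -17/18 → counterexample

That makes 4 counterexamples.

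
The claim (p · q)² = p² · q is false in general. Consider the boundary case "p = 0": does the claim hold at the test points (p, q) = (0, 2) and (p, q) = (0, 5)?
Yes, holds at both test points

At (0, 2): LHS = 0, RHS = 0 → equal
At (0, 5): LHS = 0, RHS = 0 → equal

So the claim does hold at both of these boundary points, even though it is not an identity.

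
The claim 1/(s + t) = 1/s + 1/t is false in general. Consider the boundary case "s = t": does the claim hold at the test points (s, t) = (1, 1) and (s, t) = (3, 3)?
At (1, 1): LHS = 1/2 ≠ RHS = 2
At (3, 3): LHS = 1/6 ≠ RHS = 2/3

Answer: No, fails at both test points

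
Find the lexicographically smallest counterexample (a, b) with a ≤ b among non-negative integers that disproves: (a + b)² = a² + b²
At (0, 1): both sides equal 1, so it holds there.
At (0, 4): both sides equal 16, so it holds there.

Substituting (1, 1) into the claim:
LHS = (1 + 1)² = 4
RHS = 1² + 1² = 2

Since LHS ≠ RHS, this pair disproves the claim, and no lexicographically smaller pair (a ≤ b, non-negative integers) does.

For instance (1, 4) is also a counterexample (LHS = 25, RHS = 17), but it's lexicographically larger.

Answer: (a, b) = (1, 1)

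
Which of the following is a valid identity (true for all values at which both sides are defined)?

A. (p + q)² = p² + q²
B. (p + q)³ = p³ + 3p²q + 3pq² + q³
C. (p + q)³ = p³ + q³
A: fails at (1, 5) — LHS = 36, RHS = 26.
B: holds — e.g. at (6, 7), both sides equal 2197.
C: fails at (3, 5) — LHS = 512, RHS = 152.

Answer: B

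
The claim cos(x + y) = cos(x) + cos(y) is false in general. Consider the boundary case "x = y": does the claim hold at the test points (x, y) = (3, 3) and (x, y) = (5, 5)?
At (3, 3): LHS = cos(6) ≈ 0.9602 ≠ RHS = 2·cos(3) ≈ -1.98
At (5, 5): LHS = cos(10) ≈ -0.8391 ≠ RHS = 2·cos(5) ≈ 0.5673

Answer: No, fails at both test points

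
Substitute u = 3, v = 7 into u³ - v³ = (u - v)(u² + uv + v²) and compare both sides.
LHS = 3³ - 7³ = -316
RHS = (3 - 7)(3² + 3·7 + 7²) = -316

LHS = RHS: the two sides agree.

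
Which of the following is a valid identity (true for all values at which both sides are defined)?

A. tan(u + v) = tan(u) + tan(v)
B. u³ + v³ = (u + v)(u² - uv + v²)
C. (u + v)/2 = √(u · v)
A: fails at (5, 5) — LHS = tan(10) ≈ 0.6484, RHS = 2·tan(5) ≈ -6.761.
B: holds — e.g. at (3, 5), both sides equal 152.
C: fails at (6, 7) — LHS = 13/2, RHS = √(42) ≈ 6.481.

Answer: B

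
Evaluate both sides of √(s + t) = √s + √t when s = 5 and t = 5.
LHS = √(5 + 5) = √(10) ≈ 3.162
RHS = √5 + √5 = 2·√(5) ≈ 4.472

LHS ≠ RHS (they differ by about 1.31), so the equation does not hold here.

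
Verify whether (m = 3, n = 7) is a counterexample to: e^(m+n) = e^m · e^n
No

Substituting m = 3, n = 7:
LHS = e^(3+7) = e^10 ≈ 22026.5
RHS = e^3 · e^7 = e^10 ≈ 22026.5

The sides agree, so this pair does not disprove the claim.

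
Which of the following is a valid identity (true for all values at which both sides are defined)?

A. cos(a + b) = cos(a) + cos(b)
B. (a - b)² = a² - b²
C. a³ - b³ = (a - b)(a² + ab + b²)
A: fails at (6, 7) — LHS = cos(13) ≈ 0.9074, RHS = cos(7) + cos(6) ≈ 1.714.
B: fails at (3, 7) — LHS = 16, RHS = -40.
C: holds — e.g. at (3, 4), both sides equal -37.

Answer: C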